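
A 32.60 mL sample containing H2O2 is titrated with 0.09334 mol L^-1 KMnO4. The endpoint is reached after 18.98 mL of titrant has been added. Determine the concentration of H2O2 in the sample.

0.136 M

n(KMnO4) = 0.09334 x 0.01898 = 0.001772 mol.
From the balanced equation, 2 mol KMnO4 reacts with 5 mol H2O2, so n(H2O2) = 0.001772 x 5/2 = 0.004429 mol.
[H2O2] = 0.004429 / 0.03260 L = 0.136 M.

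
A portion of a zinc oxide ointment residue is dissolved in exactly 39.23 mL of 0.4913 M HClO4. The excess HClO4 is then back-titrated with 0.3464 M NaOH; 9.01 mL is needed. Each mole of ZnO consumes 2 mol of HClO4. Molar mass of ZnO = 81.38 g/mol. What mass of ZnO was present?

0.657 g

Total n(HClO4) added = 0.4913 x 0.03923 = 0.01927 mol.
n(NaOH) used = 0.3464 x 0.009010 = 0.003121 mol, which equals the excess n(HClO4).
So n(HClO4) consumed by the sample = 0.01927 - 0.003121 = 0.01615 mol.
n(ZnO) = 0.01615 / 2 = 0.008076 mol.
mass = 0.008076 mol x 81.38 g/mol = 0.657 g.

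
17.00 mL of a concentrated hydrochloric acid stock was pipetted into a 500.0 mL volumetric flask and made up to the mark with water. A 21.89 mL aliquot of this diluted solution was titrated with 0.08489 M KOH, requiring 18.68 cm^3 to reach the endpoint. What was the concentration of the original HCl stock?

n(KOH) = 0.08489 x 0.01868 = 0.001586 mol.
n(HCl) in the aliquot = 0.001586 mol.
[diluted HCl] = 0.001586 / 0.02189 = 0.07244 M.
Dilution factor = 500.0/17.00 = 29.41, so [stock] = 0.07244 x 29.41 = 2.13 M.

2.13 M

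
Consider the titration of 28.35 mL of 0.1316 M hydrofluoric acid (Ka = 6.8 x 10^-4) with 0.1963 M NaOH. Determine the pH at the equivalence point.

8.03

n(HF) = 0.1316 x 0.02835 = 0.003731 mol; V(NaOH) at equivalence = 0.003731/0.1963 = 0.01901 L.
At equivalence all the acid is converted to F-; total volume = 0.02835 + 0.01901 = 0.04736 L, so [F-] = 0.003731/0.04736 = 0.07878 M.
Kb = Kw/Ka = 1.0e-14 / 6.8 x 10^-4 = 1.47e-11.
[OH^-] = sqrt(Kb x [F-]) = sqrt(1.47e-11 x 0.07878) = 1.08e-6 M.
pOH = 5.97, so pH = 14.00 - 5.97 = 8.03.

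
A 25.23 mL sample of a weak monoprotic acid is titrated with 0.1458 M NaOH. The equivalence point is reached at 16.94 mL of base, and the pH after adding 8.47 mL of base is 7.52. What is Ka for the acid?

3.0 x 10^-8

8.47 mL is half of the equivalence volume, so this is the half-equivalence point where [HA] = [A^-].
At half-equivalence pH = pKa, so pKa = 7.52.
Ka = 10^(-7.52) = 3.0 x 10^-8.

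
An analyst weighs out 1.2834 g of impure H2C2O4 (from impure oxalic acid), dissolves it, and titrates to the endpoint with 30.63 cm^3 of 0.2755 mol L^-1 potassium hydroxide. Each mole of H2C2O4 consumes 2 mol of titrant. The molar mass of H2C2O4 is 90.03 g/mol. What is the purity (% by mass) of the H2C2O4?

29.6%

n(KOH) = 0.2755 x 0.03063 = 0.008439 mol.
n(H2C2O4) = 0.008439 / 2 = 0.004219 mol.
mass of H2C2O4 = 0.004219 x 90.03 = 0.3799 g.
% purity = 0.3799 / 1.2834 x 100 = 29.6%.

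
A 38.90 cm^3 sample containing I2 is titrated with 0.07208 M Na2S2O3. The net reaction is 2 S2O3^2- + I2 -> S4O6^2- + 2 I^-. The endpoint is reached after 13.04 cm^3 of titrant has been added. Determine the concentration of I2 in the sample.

0.0121 M

n(Na2S2O3) = 0.07208 x 0.01304 = 0.0009399 mol.
From the balanced equation, 2 mol Na2S2O3 reacts with 1 mol I2, so n(I2) = 0.0009399 x 1/2 = 0.0004700 mol.
[I2] = 0.0004700 / 0.03890 L = 0.0121 M.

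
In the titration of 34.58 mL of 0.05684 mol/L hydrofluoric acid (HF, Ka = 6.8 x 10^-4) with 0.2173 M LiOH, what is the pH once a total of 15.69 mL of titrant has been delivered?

n(acid) = 0.05684 x 0.03458 = 0.001966 mol; n(LiOH) added = 0.2173 x 0.01569 = 0.003409 mol.
Base is in excess by 0.003409 - 0.001966 = 0.001444 mol in a total volume of 0.05027 L.
[OH^-] = 0.001444/0.05027 = 0.02872 M, so pOH = 1.54 and pH = 14.00 - 1.54 = 12.46.

12.46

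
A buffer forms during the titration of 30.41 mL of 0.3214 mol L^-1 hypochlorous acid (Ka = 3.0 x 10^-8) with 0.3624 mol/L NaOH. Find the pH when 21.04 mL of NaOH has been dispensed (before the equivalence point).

Initial n(HClO) = 0.3214 x 0.03041 = 0.009774 mol.
n(NaOH) added = 0.3624 x 0.02104 = 0.007625 mol, converting that many moles of HClO to ClO-.
Remaining n(HClO) = 0.002149 mol; n(ClO-) = 0.007625 mol.
By Henderson-Hasselbalch, pH = pKa + log([A^-]/[HA]) = 7.52 + log(0.007625/0.002149) = 7.52 + (+0.55) = 8.07.

8.07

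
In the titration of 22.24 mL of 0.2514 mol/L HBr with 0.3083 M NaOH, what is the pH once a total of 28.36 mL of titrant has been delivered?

n(acid) = 0.2514 x 0.02224 = 0.005591 mol; n(NaOH) added = 0.3083 x 0.02836 = 0.008743 mol.
Base is in excess by 0.008743 - 0.005591 = 0.003152 mol in a total volume of 0.05060 L.
[OH^-] = 0.003152/0.05060 = 0.06230 M, so pOH = 1.21 and pH = 14.00 - 1.21 = 12.79.

12.79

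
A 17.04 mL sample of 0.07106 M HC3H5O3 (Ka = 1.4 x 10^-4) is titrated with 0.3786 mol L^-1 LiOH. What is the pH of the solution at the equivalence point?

n(HC3H5O3) = 0.07106 x 0.01704 = 0.001211 mol; V(LiOH) at equivalence = 0.001211/0.3786 = 0.003198 L.
At equivalence all the acid is converted to C3H5O3-; total volume = 0.01704 + 0.003198 = 0.02024 L, so [C3H5O3-] = 0.001211/0.02024 = 0.05983 M.
Kb = Kw/Ka = 1.0e-14 / 1.4 x 10^-4 = 7.14e-11.
[OH^-] = sqrt(Kb x [C3H5O3-]) = sqrt(7.14e-11 x 0.05983) = 2.07e-6 M.
pOH = 5.68, so pH = 14.00 - 5.68 = 8.32.

8.32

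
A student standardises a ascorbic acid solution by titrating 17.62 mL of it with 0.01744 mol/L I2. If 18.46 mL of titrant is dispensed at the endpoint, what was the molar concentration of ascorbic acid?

n(I2) = 0.01744 x 0.01846 = 0.0003219 mol.
From the balanced equation, 1 mol I2 reacts with 1 mol ascorbic acid, so n(ascorbic acid) = 0.0003219 x 1/1 = 0.0003219 mol.
[ascorbic acid] = 0.0003219 / 0.01762 L = 0.0183 M.

0.0183 M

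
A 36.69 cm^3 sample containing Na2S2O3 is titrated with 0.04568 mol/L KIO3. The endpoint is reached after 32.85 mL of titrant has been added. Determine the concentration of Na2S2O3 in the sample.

0.245 M

n(KIO3) = 0.04568 x 0.03285 = 0.001501 mol.
From the balanced equation, 1 mol KIO3 reacts with 6 mol Na2S2O3, so n(Na2S2O3) = 0.001501 x 6/1 = 0.009004 mol.
[Na2S2O3] = 0.009004 / 0.03669 L = 0.245 M.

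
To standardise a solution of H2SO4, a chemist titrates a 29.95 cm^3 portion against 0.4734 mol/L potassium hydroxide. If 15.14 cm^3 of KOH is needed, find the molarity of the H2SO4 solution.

0.120 M

n(KOH) delivered = 0.4734 x 0.01514 = 0.007167 mol.
The reaction is 1 H2SO4 + 2 KOH, so n(H2SO4) = 0.007167 x 1/2 = 0.003584 mol.
[H2SO4] = 0.003584 mol / 0.02995 L = 0.120 M.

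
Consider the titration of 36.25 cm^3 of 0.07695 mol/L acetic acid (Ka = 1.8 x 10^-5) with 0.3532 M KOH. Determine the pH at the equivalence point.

8.77

n(CH3COOH) = 0.07695 x 0.03625 = 0.002789 mol; V(KOH) at equivalence = 0.002789/0.3532 = 0.007898 L.
At equivalence all the acid is converted to CH3COO-; total volume = 0.03625 + 0.007898 = 0.04415 L, so [CH3COO-] = 0.002789/0.04415 = 0.06318 M.
Kb = Kw/Ka = 1.0e-14 / 1.8 x 10^-5 = 5.56e-10.
[OH^-] = sqrt(Kb x [CH3COO-]) = sqrt(5.56e-10 x 0.06318) = 5.92e-6 M.
pOH = 5.23, so pH = 14.00 - 5.23 = 8.77.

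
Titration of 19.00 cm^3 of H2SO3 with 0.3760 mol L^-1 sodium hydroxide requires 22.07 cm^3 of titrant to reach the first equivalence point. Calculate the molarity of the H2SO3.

n(NaOH) = 0.3760 x 0.02207 = 0.008298 mol.
At the first equivalence point, 1 mol OH^- react per mol H2SO3, so n(H2SO3) = 0.008298 / 1 = 0.008298 mol.
[H2SO3] = 0.008298 / 0.01900 L = 0.437 M.

0.437 M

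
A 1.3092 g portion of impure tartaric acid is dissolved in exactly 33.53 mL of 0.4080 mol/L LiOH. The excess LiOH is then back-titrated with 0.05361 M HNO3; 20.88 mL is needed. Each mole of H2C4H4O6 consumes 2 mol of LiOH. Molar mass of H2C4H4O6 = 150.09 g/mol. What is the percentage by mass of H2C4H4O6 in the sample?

72.0%

Total n(LiOH) added = 0.4080 x 0.03353 = 0.01368 mol.
n(HNO3) used = 0.05361 x 0.02088 = 0.001119 mol, which equals the excess n(LiOH).
So n(LiOH) consumed by the sample = 0.01368 - 0.001119 = 0.01256 mol.
n(H2C4H4O6) = 0.01256 / 2 = 0.006280 mol.
mass H2C4H4O6 = 0.006280 x 150.09 = 0.9426 g, so %H2C4H4O6 = 0.9426/1.3092 x 100 = 72.0%.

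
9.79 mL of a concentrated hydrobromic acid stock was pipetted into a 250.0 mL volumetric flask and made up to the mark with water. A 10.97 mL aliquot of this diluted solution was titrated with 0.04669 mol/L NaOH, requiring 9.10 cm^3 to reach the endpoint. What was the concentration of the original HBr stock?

0.989 M

n(NaOH) = 0.04669 x 0.009100 = 0.0004249 mol.
n(HBr) in the aliquot = 0.0004249 mol.
[diluted HBr] = 0.0004249 / 0.01097 = 0.03873 M.
Dilution factor = 250.0/9.790 = 25.54, so [stock] = 0.03873 x 25.54 = 0.989 M.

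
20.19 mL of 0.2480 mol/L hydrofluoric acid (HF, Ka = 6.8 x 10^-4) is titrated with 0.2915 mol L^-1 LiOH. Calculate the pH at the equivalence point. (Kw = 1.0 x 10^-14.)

n(HF) = 0.2480 x 0.02019 = 0.005007 mol; V(LiOH) at equivalence = 0.005007/0.2915 = 0.01718 L.
At equivalence all the acid is converted to F-; total volume = 0.02019 + 0.01718 = 0.03737 L, so [F-] = 0.005007/0.03737 = 0.1340 M.
Kb = Kw/Ka = 1.0e-14 / 6.8 x 10^-4 = 1.47e-11.
[OH^-] = sqrt(Kb x [F-]) = sqrt(1.47e-11 x 0.1340) = 1.40e-6 M.
pOH = 5.85, so pH = 14.00 - 5.85 = 8.15.

8.15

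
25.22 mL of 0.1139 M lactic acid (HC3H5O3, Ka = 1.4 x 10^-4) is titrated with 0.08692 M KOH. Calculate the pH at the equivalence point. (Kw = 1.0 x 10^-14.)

8.27

n(HC3H5O3) = 0.1139 x 0.02522 = 0.002873 mol; V(KOH) at equivalence = 0.002873/0.08692 = 0.03305 L.
At equivalence all the acid is converted to C3H5O3-; total volume = 0.02522 + 0.03305 = 0.05827 L, so [C3H5O3-] = 0.002873/0.05827 = 0.04930 M.
Kb = Kw/Ka = 1.0e-14 / 1.4 x 10^-4 = 7.14e-11.
[OH^-] = sqrt(Kb x [C3H5O3-]) = sqrt(7.14e-11 x 0.04930) = 1.88e-6 M.
pOH = 5.73, so pH = 14.00 - 5.73 = 8.27.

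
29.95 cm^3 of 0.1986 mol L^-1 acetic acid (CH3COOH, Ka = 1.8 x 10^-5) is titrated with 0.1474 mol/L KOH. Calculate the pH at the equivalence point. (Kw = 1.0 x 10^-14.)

n(CH3COOH) = 0.1986 x 0.02995 = 0.005948 mol; V(KOH) at equivalence = 0.005948/0.1474 = 0.04035 L.
At equivalence all the acid is converted to CH3COO-; total volume = 0.02995 + 0.04035 = 0.07030 L, so [CH3COO-] = 0.005948/0.07030 = 0.08461 M.
Kb = Kw/Ka = 1.0e-14 / 1.8 x 10^-5 = 5.56e-10.
[OH^-] = sqrt(Kb x [CH3COO-]) = sqrt(5.56e-10 x 0.08461) = 6.86e-6 M.
pOH = 5.16, so pH = 14.00 - 5.16 = 8.84.

8.84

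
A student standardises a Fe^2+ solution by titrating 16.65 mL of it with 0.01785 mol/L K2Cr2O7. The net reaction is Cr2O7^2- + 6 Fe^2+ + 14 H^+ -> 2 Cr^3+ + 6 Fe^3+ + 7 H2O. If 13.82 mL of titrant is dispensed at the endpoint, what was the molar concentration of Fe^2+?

0.0889 M

n(K2Cr2O7) = 0.01785 x 0.01382 = 0.0002467 mol.
From the balanced equation, 1 mol K2Cr2O7 reacts with 6 mol Fe^2+, so n(Fe^2+) = 0.0002467 x 6/1 = 0.001480 mol.
[Fe^2+] = 0.001480 / 0.01665 L = 0.0889 M.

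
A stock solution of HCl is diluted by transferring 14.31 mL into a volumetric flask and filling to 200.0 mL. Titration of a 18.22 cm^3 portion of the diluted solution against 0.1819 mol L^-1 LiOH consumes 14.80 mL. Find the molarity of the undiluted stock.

n(LiOH) = 0.1819 x 0.01480 = 0.002692 mol.
n(HCl) in the aliquot = 0.002692 mol.
[diluted HCl] = 0.002692 / 0.01822 = 0.1478 M.
Dilution factor = 200.0/14.31 = 13.98, so [stock] = 0.1478 x 13.98 = 2.07 M.

2.07 M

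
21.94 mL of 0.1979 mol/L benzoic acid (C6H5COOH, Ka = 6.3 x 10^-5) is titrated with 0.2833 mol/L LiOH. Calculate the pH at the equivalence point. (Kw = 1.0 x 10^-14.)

n(C6H5COOH) = 0.1979 x 0.02194 = 0.004342 mol; V(LiOH) at equivalence = 0.004342/0.2833 = 0.01533 L.
At equivalence all the acid is converted to C6H5COO-; total volume = 0.02194 + 0.01533 = 0.03727 L, so [C6H5COO-] = 0.004342/0.03727 = 0.1165 M.
Kb = Kw/Ka = 1.0e-14 / 6.3 x 10^-5 = 1.59e-10.
[OH^-] = sqrt(Kb x [C6H5COO-]) = sqrt(1.59e-10 x 0.1165) = 4.30e-6 M.
pOH = 5.37, so pH = 14.00 - 5.37 = 8.63.

8.63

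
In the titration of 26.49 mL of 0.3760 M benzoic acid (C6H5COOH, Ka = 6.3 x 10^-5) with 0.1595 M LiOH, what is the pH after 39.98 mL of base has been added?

4.45

Initial n(C6H5COOH) = 0.3760 x 0.02649 = 0.009960 mol.
n(LiOH) added = 0.1595 x 0.03998 = 0.006377 mol, converting that many moles of C6H5COOH to C6H5COO-.
Remaining n(C6H5COOH) = 0.003583 mol; n(C6H5COO-) = 0.006377 mol.
By Henderson-Hasselbalch, pH = pKa + log([A^-]/[HA]) = 4.20 + log(0.006377/0.003583) = 4.20 + (+0.25) = 4.45.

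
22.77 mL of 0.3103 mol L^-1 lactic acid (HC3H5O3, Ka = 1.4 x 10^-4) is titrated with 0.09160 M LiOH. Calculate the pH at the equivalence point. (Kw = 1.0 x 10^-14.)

8.35

n(HC3H5O3) = 0.3103 x 0.02277 = 0.007066 mol; V(LiOH) at equivalence = 0.007066/0.09160 = 0.07713 L.
At equivalence all the acid is converted to C3H5O3-; total volume = 0.02277 + 0.07713 = 0.09990 L, so [C3H5O3-] = 0.007066/0.09990 = 0.07072 M.
Kb = Kw/Ka = 1.0e-14 / 1.4 x 10^-4 = 7.14e-11.
[OH^-] = sqrt(Kb x [C3H5O3-]) = sqrt(7.14e-11 x 0.07072) = 2.25e-6 M.
pOH = 5.65, so pH = 14.00 - 5.65 = 8.35.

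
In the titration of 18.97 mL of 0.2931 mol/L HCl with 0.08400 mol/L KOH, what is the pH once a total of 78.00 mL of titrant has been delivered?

n(acid) = 0.2931 x 0.01897 = 0.005560 mol; n(KOH) added = 0.08400 x 0.07800 = 0.006552 mol.
Base is in excess by 0.006552 - 0.005560 = 0.0009919 mol in a total volume of 0.09697 L.
[OH^-] = 0.0009919/0.09697 = 0.01023 M, so pOH = 1.99 and pH = 14.00 - 1.99 = 12.01.

12.01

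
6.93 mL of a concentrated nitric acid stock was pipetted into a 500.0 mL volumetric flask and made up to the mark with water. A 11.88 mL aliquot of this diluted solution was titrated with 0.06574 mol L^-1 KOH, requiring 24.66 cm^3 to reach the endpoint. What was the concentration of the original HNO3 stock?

n(KOH) = 0.06574 x 0.02466 = 0.001621 mol.
n(HNO3) in the aliquot = 0.001621 mol.
[diluted HNO3] = 0.001621 / 0.01188 = 0.1365 M.
Dilution factor = 500.0/6.930 = 72.15, so [stock] = 0.1365 x 72.15 = 9.85 M.

9.85 M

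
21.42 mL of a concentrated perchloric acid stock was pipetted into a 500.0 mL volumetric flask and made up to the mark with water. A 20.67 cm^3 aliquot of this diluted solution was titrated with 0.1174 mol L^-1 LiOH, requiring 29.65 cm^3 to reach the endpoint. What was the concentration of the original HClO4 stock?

3.93 M

n(LiOH) = 0.1174 x 0.02965 = 0.003481 mol.
n(HClO4) in the aliquot = 0.003481 mol.
[diluted HClO4] = 0.003481 / 0.02067 = 0.1684 M.
Dilution factor = 500.0/21.42 = 23.34, so [stock] = 0.1684 x 23.34 = 3.93 M.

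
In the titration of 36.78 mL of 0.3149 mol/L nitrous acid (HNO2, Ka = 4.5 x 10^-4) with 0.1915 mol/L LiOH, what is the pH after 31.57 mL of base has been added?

3.39

Initial n(HNO2) = 0.3149 x 0.03678 = 0.01158 mol.
n(LiOH) added = 0.1915 x 0.03157 = 0.006046 mol, converting that many moles of HNO2 to NO2-.
Remaining n(HNO2) = 0.005536 mol; n(NO2-) = 0.006046 mol.
By Henderson-Hasselbalch, pH = pKa + log([A^-]/[HA]) = 3.35 + log(0.006046/0.005536) = 3.35 + (+0.04) = 3.39.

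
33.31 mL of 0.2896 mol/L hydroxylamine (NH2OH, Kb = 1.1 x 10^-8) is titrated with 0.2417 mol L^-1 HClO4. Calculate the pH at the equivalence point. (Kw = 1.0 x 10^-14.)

n(NH2OH) = 0.2896 x 0.03331 = 0.009647 mol; V(HClO4) at equivalence = 0.009647/0.2417 = 0.03991 L.
At equivalence the base is fully converted to NH3OH+; total volume = 0.07322 L, so [NH3OH+] = 0.009647/0.07322 = 0.1317 M.
Ka(NH3OH+) = Kw/Kb = 1.0e-14 / 1.1 x 10^-8 = 9.09e-7.
[H^+] = sqrt(Ka x [NH3OH+]) = sqrt(9.09e-7 x 0.1317) = 0.000346 M.
pH = -log(0.000346) = 3.46.

3.46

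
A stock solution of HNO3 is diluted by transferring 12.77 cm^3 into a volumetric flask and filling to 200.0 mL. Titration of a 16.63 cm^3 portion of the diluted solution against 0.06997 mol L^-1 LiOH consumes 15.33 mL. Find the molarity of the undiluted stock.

1.01 M

n(LiOH) = 0.06997 x 0.01533 = 0.001073 mol.
n(HNO3) in the aliquot = 0.001073 mol.
[diluted HNO3] = 0.001073 / 0.01663 = 0.06450 M.
Dilution factor = 200.0/12.77 = 15.66, so [stock] = 0.06450 x 15.66 = 1.01 M.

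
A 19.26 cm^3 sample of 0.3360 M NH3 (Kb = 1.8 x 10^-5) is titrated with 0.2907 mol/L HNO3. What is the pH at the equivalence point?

5.03

n(NH3) = 0.3360 x 0.01926 = 0.006471 mol; V(HNO3) at equivalence = 0.006471/0.2907 = 0.02226 L.
At equivalence the base is fully converted to NH4+; total volume = 0.04152 L, so [NH4+] = 0.006471/0.04152 = 0.1559 M.
Ka(NH4+) = Kw/Kb = 1.0e-14 / 1.8 x 10^-5 = 5.56e-10.
[H^+] = sqrt(Ka x [NH4+]) = sqrt(5.56e-10 x 0.1559) = 9.31e-6 M.
pH = -log(9.31e-6) = 5.03.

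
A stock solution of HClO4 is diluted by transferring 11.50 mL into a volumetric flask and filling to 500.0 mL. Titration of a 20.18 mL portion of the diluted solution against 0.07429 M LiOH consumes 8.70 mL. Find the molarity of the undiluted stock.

n(LiOH) = 0.07429 x 0.008700 = 0.0006463 mol.
n(HClO4) in the aliquot = 0.0006463 mol.
[diluted HClO4] = 0.0006463 / 0.02018 = 0.03203 M.
Dilution factor = 500.0/11.50 = 43.48, so [stock] = 0.03203 x 43.48 = 1.39 M.

1.39 M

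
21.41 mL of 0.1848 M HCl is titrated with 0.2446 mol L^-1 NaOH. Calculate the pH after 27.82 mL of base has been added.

12.76

n(acid) = 0.1848 x 0.02141 = 0.003957 mol; n(NaOH) added = 0.2446 x 0.02782 = 0.006805 mol.
Base is in excess by 0.006805 - 0.003957 = 0.002848 mol in a total volume of 0.04923 L.
[OH^-] = 0.002848/0.04923 = 0.05786 M, so pOH = 1.24 and pH = 14.00 - 1.24 = 12.76.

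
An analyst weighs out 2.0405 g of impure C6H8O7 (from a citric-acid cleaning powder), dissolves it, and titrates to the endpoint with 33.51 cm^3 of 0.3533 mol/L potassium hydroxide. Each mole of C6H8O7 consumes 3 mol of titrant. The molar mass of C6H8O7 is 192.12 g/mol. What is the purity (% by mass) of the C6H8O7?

n(KOH) = 0.3533 x 0.03351 = 0.01184 mol.
n(C6H8O7) = 0.01184 / 3 = 0.003946 mol.
mass of C6H8O7 = 0.003946 x 192.12 = 0.7582 g.
% purity = 0.7582 / 2.0405 x 100 = 37.2%.

37.2%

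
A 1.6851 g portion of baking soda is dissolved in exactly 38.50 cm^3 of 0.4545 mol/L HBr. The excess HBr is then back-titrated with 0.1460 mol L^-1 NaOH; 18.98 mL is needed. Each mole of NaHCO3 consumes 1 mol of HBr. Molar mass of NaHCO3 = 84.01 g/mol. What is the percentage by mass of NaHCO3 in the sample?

Total n(HBr) added = 0.4545 x 0.03850 = 0.01750 mol.
n(NaOH) used = 0.1460 x 0.01898 = 0.002771 mol, which equals the excess n(HBr).
So n(HBr) consumed by the sample = 0.01750 - 0.002771 = 0.01473 mol.
n(NaHCO3) = 0.01473 / 1 = 0.01473 mol.
mass NaHCO3 = 0.01473 x 84.01 = 1.237 g, so %NaHCO3 = 1.237/1.6851 x 100 = 73.4%.

73.4%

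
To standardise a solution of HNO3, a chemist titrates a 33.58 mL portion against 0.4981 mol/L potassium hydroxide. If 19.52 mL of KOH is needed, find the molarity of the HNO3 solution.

n(KOH) delivered = 0.4981 x 0.01952 = 0.009723 mol.
For a 1:1 reaction, n(HNO3) = 0.009723 mol.
[HNO3] = 0.009723 mol / 0.03358 L = 0.290 M.

0.290 M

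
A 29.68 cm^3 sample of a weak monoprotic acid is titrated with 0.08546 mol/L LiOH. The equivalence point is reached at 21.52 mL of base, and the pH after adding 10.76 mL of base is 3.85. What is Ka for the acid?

10.76 mL is half of the equivalence volume, so this is the half-equivalence point where [HA] = [A^-].
At half-equivalence pH = pKa, so pKa = 3.85.
Ka = 10^(-3.85) = 1.4 x 10^-4.

1.4 x 10^-4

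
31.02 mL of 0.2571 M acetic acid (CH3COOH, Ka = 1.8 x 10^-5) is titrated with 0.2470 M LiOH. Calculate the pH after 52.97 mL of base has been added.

12.78

n(acid) = 0.2571 x 0.03102 = 0.007975 mol; n(LiOH) added = 0.2470 x 0.05297 = 0.01308 mol.
Base is in excess by 0.01308 - 0.007975 = 0.005108 mol in a total volume of 0.08399 L.
[OH^-] = 0.005108/0.08399 = 0.06082 M, so pOH = 1.22 and pH = 14.00 - 1.22 = 12.78.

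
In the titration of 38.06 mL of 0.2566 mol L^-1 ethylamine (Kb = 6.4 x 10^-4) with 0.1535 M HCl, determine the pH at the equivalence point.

n(C2H5NH2) = 0.2566 x 0.03806 = 0.009766 mol; V(HCl) at equivalence = 0.009766/0.1535 = 0.06362 L.
At equivalence the base is fully converted to C2H5NH3+; total volume = 0.1017 L, so [C2H5NH3+] = 0.009766/0.1017 = 0.09605 M.
Ka(C2H5NH3+) = Kw/Kb = 1.0e-14 / 6.4 x 10^-4 = 1.56e-11.
[H^+] = sqrt(Ka x [C2H5NH3+]) = sqrt(1.56e-11 x 0.09605) = 1.23e-6 M.
pH = -log(1.23e-6) = 5.91.

5.91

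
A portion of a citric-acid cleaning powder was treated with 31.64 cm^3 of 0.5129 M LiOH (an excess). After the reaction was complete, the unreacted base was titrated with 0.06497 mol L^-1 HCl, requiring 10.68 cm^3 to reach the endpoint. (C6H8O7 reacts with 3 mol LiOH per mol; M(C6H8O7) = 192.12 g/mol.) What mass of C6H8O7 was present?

Total n(LiOH) added = 0.5129 x 0.03164 = 0.01623 mol.
n(HCl) used = 0.06497 x 0.01068 = 0.0006939 mol, which equals the excess n(LiOH).
So n(LiOH) consumed by the sample = 0.01623 - 0.0006939 = 0.01553 mol.
n(C6H8O7) = 0.01553 / 3 = 0.005178 mol.
mass = 0.005178 mol x 192.12 g/mol = 0.995 g.

0.995 g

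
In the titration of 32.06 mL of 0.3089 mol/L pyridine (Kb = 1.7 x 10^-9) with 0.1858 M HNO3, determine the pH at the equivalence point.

n(C5H5N) = 0.3089 x 0.03206 = 0.009903 mol; V(HNO3) at equivalence = 0.009903/0.1858 = 0.05330 L.
At equivalence the base is fully converted to C5H5NH+; total volume = 0.08536 L, so [C5H5NH+] = 0.009903/0.08536 = 0.1160 M.
Ka(C5H5NH+) = Kw/Kb = 1.0e-14 / 1.7 x 10^-9 = 5.88e-6.
[H^+] = sqrt(Ka x [C5H5NH+]) = sqrt(5.88e-6 x 0.1160) = 0.000826 M.
pH = -log(0.000826) = 3.08.

3.08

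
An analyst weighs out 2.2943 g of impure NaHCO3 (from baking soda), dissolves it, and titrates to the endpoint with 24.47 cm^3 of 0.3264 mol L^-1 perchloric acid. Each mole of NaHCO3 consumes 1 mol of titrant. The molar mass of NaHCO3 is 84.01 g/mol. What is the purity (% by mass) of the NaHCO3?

n(HClO4) = 0.3264 x 0.02447 = 0.007987 mol.
n(NaHCO3) = 0.007987 / 1 = 0.007987 mol.
mass of NaHCO3 = 0.007987 x 84.01 = 0.6710 g.
% purity = 0.6710 / 2.2943 x 100 = 29.2%.

29.2%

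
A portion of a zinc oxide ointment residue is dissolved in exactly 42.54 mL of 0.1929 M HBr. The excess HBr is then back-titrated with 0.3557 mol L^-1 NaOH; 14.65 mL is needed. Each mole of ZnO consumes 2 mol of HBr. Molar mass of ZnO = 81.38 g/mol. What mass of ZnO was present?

0.122 g

Total n(HBr) added = 0.1929 x 0.04254 = 0.008206 mol.
n(NaOH) used = 0.3557 x 0.01465 = 0.005211 mol, which equals the excess n(HBr).
So n(HBr) consumed by the sample = 0.008206 - 0.005211 = 0.002995 mol.
n(ZnO) = 0.002995 / 2 = 0.001497 mol.
mass = 0.001497 mol x 81.38 g/mol = 0.122 g.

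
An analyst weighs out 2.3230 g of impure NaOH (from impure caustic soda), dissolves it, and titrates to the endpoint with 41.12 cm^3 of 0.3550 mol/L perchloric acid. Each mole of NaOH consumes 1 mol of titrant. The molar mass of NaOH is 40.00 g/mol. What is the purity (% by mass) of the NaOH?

n(HClO4) = 0.3550 x 0.04112 = 0.01460 mol.
n(NaOH) = 0.01460 / 1 = 0.01460 mol.
mass of NaOH = 0.01460 x 40.00 = 0.5839 g.
% purity = 0.5839 / 2.3230 x 100 = 25.1%.

25.1%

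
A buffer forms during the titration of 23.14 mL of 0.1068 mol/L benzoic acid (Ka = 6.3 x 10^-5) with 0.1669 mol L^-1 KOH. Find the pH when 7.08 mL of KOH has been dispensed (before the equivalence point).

4.16

Initial n(C6H5COOH) = 0.1068 x 0.02314 = 0.002471 mol.
n(KOH) added = 0.1669 x 0.007080 = 0.001182 mol, converting that many moles of C6H5COOH to C6H5COO-.
Remaining n(C6H5COOH) = 0.001290 mol; n(C6H5COO-) = 0.001182 mol.
By Henderson-Hasselbalch, pH = pKa + log([A^-]/[HA]) = 4.20 + log(0.001182/0.001290) = 4.20 + (-0.04) = 4.16.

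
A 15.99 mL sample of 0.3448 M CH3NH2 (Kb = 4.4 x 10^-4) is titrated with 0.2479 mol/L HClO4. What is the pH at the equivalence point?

5.74

n(CH3NH2) = 0.3448 x 0.01599 = 0.005513 mol; V(HClO4) at equivalence = 0.005513/0.2479 = 0.02224 L.
At equivalence the base is fully converted to CH3NH3+; total volume = 0.03823 L, so [CH3NH3+] = 0.005513/0.03823 = 0.1442 M.
Ka(CH3NH3+) = Kw/Kb = 1.0e-14 / 4.4 x 10^-4 = 2.27e-11.
[H^+] = sqrt(Ka x [CH3NH3+]) = sqrt(2.27e-11 x 0.1442) = 1.81e-6 M.
pH = -log(1.81e-6) = 5.74.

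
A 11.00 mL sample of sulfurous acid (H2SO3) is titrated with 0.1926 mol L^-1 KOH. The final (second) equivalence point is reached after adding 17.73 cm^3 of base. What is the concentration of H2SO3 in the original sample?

n(KOH) = 0.1926 x 0.01773 = 0.003415 mol.
At the final (second) equivalence point, 2 mol OH^- react per mol H2SO3, so n(H2SO3) = 0.003415 / 2 = 0.001707 mol.
[H2SO3] = 0.001707 / 0.01100 L = 0.155 M.

0.155 M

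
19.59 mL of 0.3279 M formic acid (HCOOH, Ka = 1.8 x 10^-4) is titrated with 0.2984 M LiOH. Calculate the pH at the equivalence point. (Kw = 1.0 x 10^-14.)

8.47

n(HCOOH) = 0.3279 x 0.01959 = 0.006424 mol; V(LiOH) at equivalence = 0.006424/0.2984 = 0.02153 L.
At equivalence all the acid is converted to HCOO-; total volume = 0.01959 + 0.02153 = 0.04112 L, so [HCOO-] = 0.006424/0.04112 = 0.1562 M.
Kb = Kw/Ka = 1.0e-14 / 1.8 x 10^-4 = 5.56e-11.
[OH^-] = sqrt(Kb x [HCOO-]) = sqrt(5.56e-11 x 0.1562) = 2.95e-6 M.
pOH = 5.53, so pH = 14.00 - 5.53 = 8.47.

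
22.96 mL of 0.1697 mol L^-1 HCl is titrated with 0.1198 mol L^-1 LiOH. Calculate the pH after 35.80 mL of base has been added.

n(acid) = 0.1697 x 0.02296 = 0.003896 mol; n(LiOH) added = 0.1198 x 0.03580 = 0.004289 mol.
Base is in excess by 0.004289 - 0.003896 = 0.0003925 mol in a total volume of 0.05876 L.
[OH^-] = 0.0003925/0.05876 = 0.006680 M, so pOH = 2.18 and pH = 14.00 - 2.18 = 11.82.

11.82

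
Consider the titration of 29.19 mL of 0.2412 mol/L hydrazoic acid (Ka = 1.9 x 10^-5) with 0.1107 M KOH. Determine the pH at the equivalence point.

n(HN3) = 0.2412 x 0.02919 = 0.007041 mol; V(KOH) at equivalence = 0.007041/0.1107 = 0.06360 L.
At equivalence all the acid is converted to N3-; total volume = 0.02919 + 0.06360 = 0.09279 L, so [N3-] = 0.007041/0.09279 = 0.07588 M.
Kb = Kw/Ka = 1.0e-14 / 1.9 x 10^-5 = 5.26e-10.
[OH^-] = sqrt(Kb x [N3-]) = sqrt(5.26e-10 x 0.07588) = 6.32e-6 M.
pOH = 5.20, so pH = 14.00 - 5.20 = 8.80.

8.80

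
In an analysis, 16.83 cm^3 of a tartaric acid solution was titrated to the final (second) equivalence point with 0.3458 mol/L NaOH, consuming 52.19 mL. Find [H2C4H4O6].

n(NaOH) = 0.3458 x 0.05219 = 0.01805 mol.
At the final (second) equivalence point, 2 mol OH^- react per mol H2C4H4O6, so n(H2C4H4O6) = 0.01805 / 2 = 0.009024 mol.
[H2C4H4O6] = 0.009024 / 0.01683 L = 0.536 M.

0.536 M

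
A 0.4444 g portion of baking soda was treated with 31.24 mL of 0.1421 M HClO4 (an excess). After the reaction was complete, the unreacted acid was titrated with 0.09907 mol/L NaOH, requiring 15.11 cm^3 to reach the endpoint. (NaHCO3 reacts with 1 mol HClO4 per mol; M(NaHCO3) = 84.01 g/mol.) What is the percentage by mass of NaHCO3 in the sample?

55.6%

Total n(HClO4) added = 0.1421 x 0.03124 = 0.004439 mol.
n(NaOH) used = 0.09907 x 0.01511 = 0.001497 mol, which equals the excess n(HClO4).
So n(HClO4) consumed by the sample = 0.004439 - 0.001497 = 0.002942 mol.
n(NaHCO3) = 0.002942 / 1 = 0.002942 mol.
mass NaHCO3 = 0.002942 x 84.01 = 0.2472 g, so %NaHCO3 = 0.2472/0.4444 x 100 = 55.6%.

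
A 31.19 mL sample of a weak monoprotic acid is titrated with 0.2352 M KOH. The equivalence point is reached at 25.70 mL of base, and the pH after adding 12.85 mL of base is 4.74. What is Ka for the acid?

1.8 x 10^-5

12.85 mL is half of the equivalence volume, so this is the half-equivalence point where [HA] = [A^-].
At half-equivalence pH = pKa, so pKa = 4.74.
Ka = 10^(-4.74) = 1.8 x 10^-5.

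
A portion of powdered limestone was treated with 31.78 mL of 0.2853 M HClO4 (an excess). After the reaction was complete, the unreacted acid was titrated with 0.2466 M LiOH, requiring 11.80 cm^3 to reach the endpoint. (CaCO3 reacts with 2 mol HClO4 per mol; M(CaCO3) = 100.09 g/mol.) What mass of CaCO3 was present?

Total n(HClO4) added = 0.2853 x 0.03178 = 0.009067 mol.
n(LiOH) used = 0.2466 x 0.01180 = 0.002910 mol, which equals the excess n(HClO4).
So n(HClO4) consumed by the sample = 0.009067 - 0.002910 = 0.006157 mol.
n(CaCO3) = 0.006157 / 2 = 0.003078 mol.
mass = 0.003078 mol x 100.09 g/mol = 0.308 g.

0.308 g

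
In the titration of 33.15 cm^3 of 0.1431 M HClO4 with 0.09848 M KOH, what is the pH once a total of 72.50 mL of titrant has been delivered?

n(acid) = 0.1431 x 0.03315 = 0.004744 mol; n(KOH) added = 0.09848 x 0.07250 = 0.007140 mol.
Base is in excess by 0.007140 - 0.004744 = 0.002396 mol in a total volume of 0.1057 L.
[OH^-] = 0.002396/0.1057 = 0.02268 M, so pOH = 1.64 and pH = 14.00 - 1.64 = 12.36.

12.36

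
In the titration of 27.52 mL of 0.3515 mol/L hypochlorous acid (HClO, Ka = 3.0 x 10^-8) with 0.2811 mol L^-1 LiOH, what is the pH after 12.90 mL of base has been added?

7.30

Initial n(HClO) = 0.3515 x 0.02752 = 0.009673 mol.
n(LiOH) added = 0.2811 x 0.01290 = 0.003626 mol, converting that many moles of HClO to ClO-.
Remaining n(HClO) = 0.006047 mol; n(ClO-) = 0.003626 mol.
By Henderson-Hasselbalch, pH = pKa + log([A^-]/[HA]) = 7.52 + log(0.003626/0.006047) = 7.52 + (-0.22) = 7.30.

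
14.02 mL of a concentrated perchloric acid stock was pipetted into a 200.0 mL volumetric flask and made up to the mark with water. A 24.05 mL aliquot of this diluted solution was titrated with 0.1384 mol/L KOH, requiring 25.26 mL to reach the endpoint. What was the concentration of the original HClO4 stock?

2.07 M

n(KOH) = 0.1384 x 0.02526 = 0.003496 mol.
n(HClO4) in the aliquot = 0.003496 mol.
[diluted HClO4] = 0.003496 / 0.02405 = 0.1454 M.
Dilution factor = 200.0/14.02 = 14.27, so [stock] = 0.1454 x 14.27 = 2.07 M.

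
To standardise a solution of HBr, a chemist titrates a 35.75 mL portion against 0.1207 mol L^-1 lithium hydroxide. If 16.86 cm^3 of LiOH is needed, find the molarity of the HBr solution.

0.0569 M

n(LiOH) delivered = 0.1207 x 0.01686 = 0.002035 mol.
For a 1:1 reaction, n(HBr) = 0.002035 mol.
[HBr] = 0.002035 mol / 0.03575 L = 0.0569 M.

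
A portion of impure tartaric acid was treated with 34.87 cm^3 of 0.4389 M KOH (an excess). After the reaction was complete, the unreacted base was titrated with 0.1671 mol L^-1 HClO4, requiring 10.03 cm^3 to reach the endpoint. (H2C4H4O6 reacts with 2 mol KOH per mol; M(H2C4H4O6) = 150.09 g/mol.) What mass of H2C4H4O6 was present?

Total n(KOH) added = 0.4389 x 0.03487 = 0.01530 mol.
n(HClO4) used = 0.1671 x 0.01003 = 0.001676 mol, which equals the excess n(KOH).
So n(KOH) consumed by the sample = 0.01530 - 0.001676 = 0.01363 mol.
n(H2C4H4O6) = 0.01363 / 2 = 0.006814 mol.
mass = 0.006814 mol x 150.09 g/mol = 1.02 g.

1.02 g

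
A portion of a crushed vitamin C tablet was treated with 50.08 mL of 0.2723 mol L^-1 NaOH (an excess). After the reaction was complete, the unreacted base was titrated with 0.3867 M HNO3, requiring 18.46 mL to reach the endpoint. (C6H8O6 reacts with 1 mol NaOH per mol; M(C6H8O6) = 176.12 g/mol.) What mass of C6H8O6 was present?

Total n(NaOH) added = 0.2723 x 0.05008 = 0.01364 mol.
n(HNO3) used = 0.3867 x 0.01846 = 0.007138 mol, which equals the excess n(NaOH).
So n(NaOH) consumed by the sample = 0.01364 - 0.007138 = 0.006498 mol.
n(C6H8O6) = 0.006498 / 1 = 0.006498 mol.
mass = 0.006498 mol x 176.12 g/mol = 1.14 g.

1.14 g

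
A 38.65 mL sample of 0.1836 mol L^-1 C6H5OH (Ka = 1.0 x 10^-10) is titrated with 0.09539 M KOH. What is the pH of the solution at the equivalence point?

11.40

n(C6H5OH) = 0.1836 x 0.03865 = 0.007096 mol; V(KOH) at equivalence = 0.007096/0.09539 = 0.07439 L.
At equivalence all the acid is converted to C6H5O-; total volume = 0.03865 + 0.07439 = 0.1130 L, so [C6H5O-] = 0.007096/0.1130 = 0.06278 M.
Kb = Kw/Ka = 1.0e-14 / 1.0 x 10^-10 = 0.000100.
[OH^-] = sqrt(Kb x [C6H5O-]) = sqrt(0.000100 x 0.06278) = 0.00251 M.
pOH = 2.60, so pH = 14.00 - 2.60 = 11.40.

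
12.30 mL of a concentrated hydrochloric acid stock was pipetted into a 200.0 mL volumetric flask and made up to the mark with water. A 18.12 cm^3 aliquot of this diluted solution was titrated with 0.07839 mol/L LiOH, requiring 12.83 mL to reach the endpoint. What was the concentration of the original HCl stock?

0.903 M

n(LiOH) = 0.07839 x 0.01283 = 0.001006 mol.
n(HCl) in the aliquot = 0.001006 mol.
[diluted HCl] = 0.001006 / 0.01812 = 0.05550 M.
Dilution factor = 200.0/12.30 = 16.26, so [stock] = 0.05550 x 16.26 = 0.903 M.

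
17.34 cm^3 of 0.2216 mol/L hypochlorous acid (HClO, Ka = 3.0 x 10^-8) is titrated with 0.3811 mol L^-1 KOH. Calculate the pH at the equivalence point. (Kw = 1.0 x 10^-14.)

10.33

n(HClO) = 0.2216 x 0.01734 = 0.003843 mol; V(KOH) at equivalence = 0.003843/0.3811 = 0.01008 L.
At equivalence all the acid is converted to ClO-; total volume = 0.01734 + 0.01008 = 0.02742 L, so [ClO-] = 0.003843/0.02742 = 0.1401 M.
Kb = Kw/Ka = 1.0e-14 / 3.0 x 10^-8 = 3.33e-7.
[OH^-] = sqrt(Kb x [ClO-]) = sqrt(3.33e-7 x 0.1401) = 0.000216 M.
pOH = 3.67, so pH = 14.00 - 3.67 = 10.33.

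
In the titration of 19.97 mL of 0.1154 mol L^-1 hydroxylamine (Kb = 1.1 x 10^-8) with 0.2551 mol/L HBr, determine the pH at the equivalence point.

3.57

n(NH2OH) = 0.1154 x 0.01997 = 0.002305 mol; V(HBr) at equivalence = 0.002305/0.2551 = 0.009034 L.
At equivalence the base is fully converted to NH3OH+; total volume = 0.02900 L, so [NH3OH+] = 0.002305/0.02900 = 0.07946 M.
Ka(NH3OH+) = Kw/Kb = 1.0e-14 / 1.1 x 10^-8 = 9.09e-7.
[H^+] = sqrt(Ka x [NH3OH+]) = sqrt(9.09e-7 x 0.07946) = 0.000269 M.
pH = -log(0.000269) = 3.57.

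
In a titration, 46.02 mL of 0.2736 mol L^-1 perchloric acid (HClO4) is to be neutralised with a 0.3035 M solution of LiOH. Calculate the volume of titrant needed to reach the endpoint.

n(HClO4) = 0.2736 mol/L x 0.04602 L = 0.01259 mol.
At equivalence n(LiOH) = n(HClO4) = 0.01259 mol.
V(LiOH) = 0.01259 / 0.3035 = 0.04149 L = 41.5 mL.

41.5 mL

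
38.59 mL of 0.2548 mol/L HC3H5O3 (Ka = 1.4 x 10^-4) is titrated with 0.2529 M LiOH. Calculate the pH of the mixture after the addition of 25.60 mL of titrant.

4.14

Initial n(HC3H5O3) = 0.2548 x 0.03859 = 0.009833 mol.
n(LiOH) added = 0.2529 x 0.02560 = 0.006474 mol, converting that many moles of HC3H5O3 to C3H5O3-.
Remaining n(HC3H5O3) = 0.003358 mol; n(C3H5O3-) = 0.006474 mol.
By Henderson-Hasselbalch, pH = pKa + log([A^-]/[HA]) = 3.85 + log(0.006474/0.003358) = 3.85 + (+0.29) = 4.14.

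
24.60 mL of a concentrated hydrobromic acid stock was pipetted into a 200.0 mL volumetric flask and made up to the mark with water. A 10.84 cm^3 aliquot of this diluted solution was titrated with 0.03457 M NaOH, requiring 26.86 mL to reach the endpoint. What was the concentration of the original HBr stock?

n(NaOH) = 0.03457 x 0.02686 = 0.0009286 mol.
n(HBr) in the aliquot = 0.0009286 mol.
[diluted HBr] = 0.0009286 / 0.01084 = 0.08566 M.
Dilution factor = 200.0/24.60 = 8.130, so [stock] = 0.08566 x 8.130 = 0.696 M.

0.696 M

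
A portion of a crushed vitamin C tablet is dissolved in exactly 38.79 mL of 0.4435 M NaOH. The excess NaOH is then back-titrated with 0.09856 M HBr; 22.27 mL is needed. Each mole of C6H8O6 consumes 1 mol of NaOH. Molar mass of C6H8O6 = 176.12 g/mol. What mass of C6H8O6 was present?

2.64 g

Total n(NaOH) added = 0.4435 x 0.03879 = 0.01720 mol.
n(HBr) used = 0.09856 x 0.02227 = 0.002195 mol, which equals the excess n(NaOH).
So n(NaOH) consumed by the sample = 0.01720 - 0.002195 = 0.01501 mol.
n(C6H8O6) = 0.01501 / 1 = 0.01501 mol.
mass = 0.01501 mol x 176.12 g/mol = 2.64 g.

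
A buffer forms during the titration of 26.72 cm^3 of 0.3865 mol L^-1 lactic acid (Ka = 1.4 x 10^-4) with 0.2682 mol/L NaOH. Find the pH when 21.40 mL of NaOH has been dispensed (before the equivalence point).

3.95

Initial n(HC3H5O3) = 0.3865 x 0.02672 = 0.01033 mol.
n(NaOH) added = 0.2682 x 0.02140 = 0.005739 mol, converting that many moles of HC3H5O3 to C3H5O3-.
Remaining n(HC3H5O3) = 0.004588 mol; n(C3H5O3-) = 0.005739 mol.
By Henderson-Hasselbalch, pH = pKa + log([A^-]/[HA]) = 3.85 + log(0.005739/0.004588) = 3.85 + (+0.10) = 3.95.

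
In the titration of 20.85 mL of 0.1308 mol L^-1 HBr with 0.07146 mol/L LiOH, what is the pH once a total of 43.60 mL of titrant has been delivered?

n(acid) = 0.1308 x 0.02085 = 0.002727 mol; n(LiOH) added = 0.07146 x 0.04360 = 0.003116 mol.
Base is in excess by 0.003116 - 0.002727 = 0.0003885 mol in a total volume of 0.06445 L.
[OH^-] = 0.0003885/0.06445 = 0.006028 M, so pOH = 2.22 and pH = 14.00 - 2.22 = 11.78.

11.78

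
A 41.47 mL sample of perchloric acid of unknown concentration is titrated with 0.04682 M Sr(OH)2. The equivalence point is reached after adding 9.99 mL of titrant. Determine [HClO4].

0.0226 M

n(Sr(OH)2) delivered = 0.04682 x 0.009990 = 0.0004677 mol.
The reaction is 2 HClO4 + 1 Sr(OH)2, so n(HClO4) = 0.0004677 x 2/1 = 0.0009355 mol.
[HClO4] = 0.0009355 mol / 0.04147 L = 0.0226 M.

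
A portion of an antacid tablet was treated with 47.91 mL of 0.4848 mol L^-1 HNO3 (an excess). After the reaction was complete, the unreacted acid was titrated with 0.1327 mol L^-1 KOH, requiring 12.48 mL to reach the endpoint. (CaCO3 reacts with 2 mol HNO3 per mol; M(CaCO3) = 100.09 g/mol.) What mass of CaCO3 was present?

1.08 g

Total n(HNO3) added = 0.4848 x 0.04791 = 0.02323 mol.
n(KOH) used = 0.1327 x 0.01248 = 0.001656 mol, which equals the excess n(HNO3).
So n(HNO3) consumed by the sample = 0.02323 - 0.001656 = 0.02157 mol.
n(CaCO3) = 0.02157 / 2 = 0.01079 mol.
mass = 0.01079 mol x 100.09 g/mol = 1.08 g.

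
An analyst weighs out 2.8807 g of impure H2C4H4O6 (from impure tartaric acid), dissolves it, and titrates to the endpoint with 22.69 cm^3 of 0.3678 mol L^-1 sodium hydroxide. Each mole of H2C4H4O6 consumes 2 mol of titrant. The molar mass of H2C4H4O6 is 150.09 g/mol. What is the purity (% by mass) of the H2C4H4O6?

21.7%

n(NaOH) = 0.3678 x 0.02269 = 0.008345 mol.
n(H2C4H4O6) = 0.008345 / 2 = 0.004173 mol.
mass of H2C4H4O6 = 0.004173 x 150.09 = 0.6263 g.
% purity = 0.6263 / 2.8807 x 100 = 21.7%.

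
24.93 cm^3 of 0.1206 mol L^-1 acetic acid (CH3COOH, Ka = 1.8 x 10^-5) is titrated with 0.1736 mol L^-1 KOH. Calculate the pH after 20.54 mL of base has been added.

12.09

n(acid) = 0.1206 x 0.02493 = 0.003007 mol; n(KOH) added = 0.1736 x 0.02054 = 0.003566 mol.
Base is in excess by 0.003566 - 0.003007 = 0.0005592 mol in a total volume of 0.04547 L.
[OH^-] = 0.0005592/0.04547 = 0.01230 M, so pOH = 1.91 and pH = 14.00 - 1.91 = 12.09.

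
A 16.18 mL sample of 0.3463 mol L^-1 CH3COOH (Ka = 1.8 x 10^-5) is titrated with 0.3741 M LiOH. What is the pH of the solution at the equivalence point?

9.00

n(CH3COOH) = 0.3463 x 0.01618 = 0.005603 mol; V(LiOH) at equivalence = 0.005603/0.3741 = 0.01498 L.
At equivalence all the acid is converted to CH3COO-; total volume = 0.01618 + 0.01498 = 0.03116 L, so [CH3COO-] = 0.005603/0.03116 = 0.1798 M.
Kb = Kw/Ka = 1.0e-14 / 1.8 x 10^-5 = 5.56e-10.
[OH^-] = sqrt(Kb x [CH3COO-]) = sqrt(5.56e-10 x 0.1798) = 1.00e-5 M.
pOH = 5.00, so pH = 14.00 - 5.00 = 9.00.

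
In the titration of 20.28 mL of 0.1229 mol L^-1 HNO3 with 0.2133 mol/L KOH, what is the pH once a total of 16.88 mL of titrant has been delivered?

12.47

n(acid) = 0.1229 x 0.02028 = 0.002492 mol; n(KOH) added = 0.2133 x 0.01688 = 0.003601 mol.
Base is in excess by 0.003601 - 0.002492 = 0.001108 mol in a total volume of 0.03716 L.
[OH^-] = 0.001108/0.03716 = 0.02982 M, so pOH = 1.53 and pH = 14.00 - 1.53 = 12.47.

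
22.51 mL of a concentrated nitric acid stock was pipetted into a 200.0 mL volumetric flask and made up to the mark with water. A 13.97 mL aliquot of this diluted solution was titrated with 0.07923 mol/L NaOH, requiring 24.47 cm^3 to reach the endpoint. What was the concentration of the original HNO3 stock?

n(NaOH) = 0.07923 x 0.02447 = 0.001939 mol.
n(HNO3) in the aliquot = 0.001939 mol.
[diluted HNO3] = 0.001939 / 0.01397 = 0.1388 M.
Dilution factor = 200.0/22.51 = 8.885, so [stock] = 0.1388 x 8.885 = 1.23 M.

1.23 M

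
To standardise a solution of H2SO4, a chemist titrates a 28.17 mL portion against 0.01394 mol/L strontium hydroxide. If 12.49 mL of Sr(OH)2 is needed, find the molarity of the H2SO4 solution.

n(Sr(OH)2) delivered = 0.01394 x 0.01249 = 0.0001741 mol.
For a 1:1 reaction, n(H2SO4) = 0.0001741 mol.
[H2SO4] = 0.0001741 mol / 0.02817 L = 0.00618 M.

0.00618 M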